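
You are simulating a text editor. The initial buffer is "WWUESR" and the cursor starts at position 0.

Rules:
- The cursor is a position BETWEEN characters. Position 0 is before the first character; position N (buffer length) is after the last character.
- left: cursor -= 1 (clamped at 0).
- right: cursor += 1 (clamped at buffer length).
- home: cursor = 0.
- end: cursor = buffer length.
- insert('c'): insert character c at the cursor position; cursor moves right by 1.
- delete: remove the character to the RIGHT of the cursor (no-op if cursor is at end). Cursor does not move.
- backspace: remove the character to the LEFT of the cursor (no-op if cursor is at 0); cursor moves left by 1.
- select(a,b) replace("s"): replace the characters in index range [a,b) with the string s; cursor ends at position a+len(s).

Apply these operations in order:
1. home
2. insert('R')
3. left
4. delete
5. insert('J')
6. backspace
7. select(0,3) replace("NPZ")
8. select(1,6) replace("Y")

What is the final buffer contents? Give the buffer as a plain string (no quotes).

After op 1 (home): buf='WWUESR' cursor=0
After op 2 (insert('R')): buf='RWWUESR' cursor=1
After op 3 (left): buf='RWWUESR' cursor=0
After op 4 (delete): buf='WWUESR' cursor=0
After op 5 (insert('J')): buf='JWWUESR' cursor=1
After op 6 (backspace): buf='WWUESR' cursor=0
After op 7 (select(0,3) replace("NPZ")): buf='NPZESR' cursor=3
After op 8 (select(1,6) replace("Y")): buf='NY' cursor=2

Answer: NY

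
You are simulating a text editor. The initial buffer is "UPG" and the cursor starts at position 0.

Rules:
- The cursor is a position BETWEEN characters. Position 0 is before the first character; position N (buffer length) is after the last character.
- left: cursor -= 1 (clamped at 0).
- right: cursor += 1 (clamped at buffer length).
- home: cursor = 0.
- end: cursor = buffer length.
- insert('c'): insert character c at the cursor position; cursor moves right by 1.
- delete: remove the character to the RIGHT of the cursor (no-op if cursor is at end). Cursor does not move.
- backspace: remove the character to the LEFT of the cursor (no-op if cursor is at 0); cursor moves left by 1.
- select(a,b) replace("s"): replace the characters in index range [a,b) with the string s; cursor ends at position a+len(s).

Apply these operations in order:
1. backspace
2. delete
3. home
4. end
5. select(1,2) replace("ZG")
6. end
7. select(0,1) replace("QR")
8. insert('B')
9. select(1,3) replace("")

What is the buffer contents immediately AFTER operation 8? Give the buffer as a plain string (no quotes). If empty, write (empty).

Answer: QRBZG

Derivation:
After op 1 (backspace): buf='UPG' cursor=0
After op 2 (delete): buf='PG' cursor=0
After op 3 (home): buf='PG' cursor=0
After op 4 (end): buf='PG' cursor=2
After op 5 (select(1,2) replace("ZG")): buf='PZG' cursor=3
After op 6 (end): buf='PZG' cursor=3
After op 7 (select(0,1) replace("QR")): buf='QRZG' cursor=2
After op 8 (insert('B')): buf='QRBZG' cursor=3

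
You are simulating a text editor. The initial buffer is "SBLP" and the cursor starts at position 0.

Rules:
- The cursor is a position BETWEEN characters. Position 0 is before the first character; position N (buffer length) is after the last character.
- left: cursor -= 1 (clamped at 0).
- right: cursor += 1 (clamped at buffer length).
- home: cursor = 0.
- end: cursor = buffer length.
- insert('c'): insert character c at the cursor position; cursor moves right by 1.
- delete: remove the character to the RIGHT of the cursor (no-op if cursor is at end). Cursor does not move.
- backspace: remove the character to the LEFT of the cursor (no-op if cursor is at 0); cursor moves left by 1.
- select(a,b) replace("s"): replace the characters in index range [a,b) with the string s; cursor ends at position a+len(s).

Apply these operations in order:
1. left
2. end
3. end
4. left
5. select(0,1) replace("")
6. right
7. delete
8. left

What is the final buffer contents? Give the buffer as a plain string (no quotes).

After op 1 (left): buf='SBLP' cursor=0
After op 2 (end): buf='SBLP' cursor=4
After op 3 (end): buf='SBLP' cursor=4
After op 4 (left): buf='SBLP' cursor=3
After op 5 (select(0,1) replace("")): buf='BLP' cursor=0
After op 6 (right): buf='BLP' cursor=1
After op 7 (delete): buf='BP' cursor=1
After op 8 (left): buf='BP' cursor=0

Answer: BP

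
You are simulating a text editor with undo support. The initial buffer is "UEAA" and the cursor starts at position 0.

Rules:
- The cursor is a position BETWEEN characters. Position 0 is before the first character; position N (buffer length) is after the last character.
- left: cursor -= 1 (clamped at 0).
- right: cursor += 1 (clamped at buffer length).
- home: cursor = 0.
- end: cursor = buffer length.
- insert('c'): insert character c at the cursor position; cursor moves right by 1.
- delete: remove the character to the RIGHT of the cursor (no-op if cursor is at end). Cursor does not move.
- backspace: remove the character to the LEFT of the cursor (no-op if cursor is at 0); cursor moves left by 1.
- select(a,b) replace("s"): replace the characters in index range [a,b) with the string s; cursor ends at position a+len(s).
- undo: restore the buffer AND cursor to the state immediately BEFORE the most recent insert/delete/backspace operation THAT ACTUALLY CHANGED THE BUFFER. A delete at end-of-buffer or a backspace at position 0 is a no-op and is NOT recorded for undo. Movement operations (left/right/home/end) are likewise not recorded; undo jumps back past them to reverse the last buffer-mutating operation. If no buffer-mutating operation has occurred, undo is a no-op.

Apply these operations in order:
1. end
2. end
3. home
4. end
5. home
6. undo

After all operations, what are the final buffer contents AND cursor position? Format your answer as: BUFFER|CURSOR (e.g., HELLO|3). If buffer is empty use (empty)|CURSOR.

After op 1 (end): buf='UEAA' cursor=4
After op 2 (end): buf='UEAA' cursor=4
After op 3 (home): buf='UEAA' cursor=0
After op 4 (end): buf='UEAA' cursor=4
After op 5 (home): buf='UEAA' cursor=0
After op 6 (undo): buf='UEAA' cursor=0

Answer: UEAA|0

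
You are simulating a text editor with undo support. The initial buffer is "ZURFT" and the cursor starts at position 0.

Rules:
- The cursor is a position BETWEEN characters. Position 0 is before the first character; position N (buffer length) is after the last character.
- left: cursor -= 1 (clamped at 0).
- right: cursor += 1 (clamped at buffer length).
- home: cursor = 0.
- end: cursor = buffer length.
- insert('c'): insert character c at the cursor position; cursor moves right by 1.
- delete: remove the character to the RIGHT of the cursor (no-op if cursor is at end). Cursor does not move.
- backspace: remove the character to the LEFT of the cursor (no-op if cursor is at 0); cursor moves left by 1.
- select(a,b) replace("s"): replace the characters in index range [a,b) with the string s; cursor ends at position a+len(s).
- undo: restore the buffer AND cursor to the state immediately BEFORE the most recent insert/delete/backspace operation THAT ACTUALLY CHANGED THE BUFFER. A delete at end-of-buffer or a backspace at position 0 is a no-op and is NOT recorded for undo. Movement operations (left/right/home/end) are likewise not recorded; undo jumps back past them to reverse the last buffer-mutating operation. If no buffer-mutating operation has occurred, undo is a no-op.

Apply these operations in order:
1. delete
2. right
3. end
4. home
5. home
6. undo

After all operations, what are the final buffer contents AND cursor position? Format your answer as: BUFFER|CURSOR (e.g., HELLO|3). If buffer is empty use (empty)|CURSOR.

Answer: ZURFT|0

Derivation:
After op 1 (delete): buf='URFT' cursor=0
After op 2 (right): buf='URFT' cursor=1
After op 3 (end): buf='URFT' cursor=4
After op 4 (home): buf='URFT' cursor=0
After op 5 (home): buf='URFT' cursor=0
After op 6 (undo): buf='ZURFT' cursor=0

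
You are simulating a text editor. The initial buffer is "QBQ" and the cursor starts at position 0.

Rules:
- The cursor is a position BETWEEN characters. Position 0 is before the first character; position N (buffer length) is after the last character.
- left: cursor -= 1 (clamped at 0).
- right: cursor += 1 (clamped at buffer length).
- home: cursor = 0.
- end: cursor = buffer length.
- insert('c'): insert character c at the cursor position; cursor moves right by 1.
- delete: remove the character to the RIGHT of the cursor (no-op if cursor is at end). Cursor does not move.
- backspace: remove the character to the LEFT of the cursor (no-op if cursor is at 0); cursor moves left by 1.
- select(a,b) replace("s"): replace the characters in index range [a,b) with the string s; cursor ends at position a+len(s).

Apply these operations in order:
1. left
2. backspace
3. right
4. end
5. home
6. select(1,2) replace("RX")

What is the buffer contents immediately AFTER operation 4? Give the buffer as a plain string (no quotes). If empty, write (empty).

After op 1 (left): buf='QBQ' cursor=0
After op 2 (backspace): buf='QBQ' cursor=0
After op 3 (right): buf='QBQ' cursor=1
After op 4 (end): buf='QBQ' cursor=3

Answer: QBQ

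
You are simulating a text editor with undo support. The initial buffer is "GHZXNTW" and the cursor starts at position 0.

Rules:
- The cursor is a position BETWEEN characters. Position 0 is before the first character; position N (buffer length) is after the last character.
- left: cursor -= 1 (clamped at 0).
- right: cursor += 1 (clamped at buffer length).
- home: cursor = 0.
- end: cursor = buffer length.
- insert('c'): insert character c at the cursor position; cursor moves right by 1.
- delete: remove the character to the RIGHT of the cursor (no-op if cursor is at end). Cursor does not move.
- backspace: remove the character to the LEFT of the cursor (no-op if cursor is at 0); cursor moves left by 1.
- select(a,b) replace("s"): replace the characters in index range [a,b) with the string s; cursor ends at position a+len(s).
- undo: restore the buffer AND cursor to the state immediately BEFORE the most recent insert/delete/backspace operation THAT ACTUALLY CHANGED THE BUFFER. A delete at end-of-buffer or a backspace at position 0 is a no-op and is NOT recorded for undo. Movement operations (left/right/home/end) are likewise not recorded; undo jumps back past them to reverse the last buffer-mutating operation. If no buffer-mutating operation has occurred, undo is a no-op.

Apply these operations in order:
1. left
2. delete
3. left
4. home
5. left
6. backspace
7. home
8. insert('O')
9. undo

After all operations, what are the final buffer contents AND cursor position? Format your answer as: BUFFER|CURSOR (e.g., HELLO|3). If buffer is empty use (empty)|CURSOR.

Answer: HZXNTW|0

Derivation:
After op 1 (left): buf='GHZXNTW' cursor=0
After op 2 (delete): buf='HZXNTW' cursor=0
After op 3 (left): buf='HZXNTW' cursor=0
After op 4 (home): buf='HZXNTW' cursor=0
After op 5 (left): buf='HZXNTW' cursor=0
After op 6 (backspace): buf='HZXNTW' cursor=0
After op 7 (home): buf='HZXNTW' cursor=0
After op 8 (insert('O')): buf='OHZXNTW' cursor=1
After op 9 (undo): buf='HZXNTW' cursor=0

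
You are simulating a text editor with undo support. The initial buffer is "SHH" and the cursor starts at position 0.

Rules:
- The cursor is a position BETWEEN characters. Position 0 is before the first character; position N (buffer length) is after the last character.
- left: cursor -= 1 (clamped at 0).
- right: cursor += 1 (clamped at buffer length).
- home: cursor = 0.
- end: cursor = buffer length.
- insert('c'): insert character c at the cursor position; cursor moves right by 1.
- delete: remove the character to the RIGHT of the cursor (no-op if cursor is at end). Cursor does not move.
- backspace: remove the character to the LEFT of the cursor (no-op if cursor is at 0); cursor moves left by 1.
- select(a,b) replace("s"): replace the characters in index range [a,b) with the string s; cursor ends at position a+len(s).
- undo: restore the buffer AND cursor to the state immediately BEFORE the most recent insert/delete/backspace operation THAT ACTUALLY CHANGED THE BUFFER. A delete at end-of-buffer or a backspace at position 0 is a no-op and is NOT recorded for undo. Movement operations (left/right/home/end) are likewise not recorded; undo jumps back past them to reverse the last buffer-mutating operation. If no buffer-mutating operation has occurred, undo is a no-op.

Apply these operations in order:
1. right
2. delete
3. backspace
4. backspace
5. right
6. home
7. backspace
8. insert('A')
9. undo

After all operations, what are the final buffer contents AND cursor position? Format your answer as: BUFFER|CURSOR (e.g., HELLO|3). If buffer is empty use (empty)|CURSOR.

After op 1 (right): buf='SHH' cursor=1
After op 2 (delete): buf='SH' cursor=1
After op 3 (backspace): buf='H' cursor=0
After op 4 (backspace): buf='H' cursor=0
After op 5 (right): buf='H' cursor=1
After op 6 (home): buf='H' cursor=0
After op 7 (backspace): buf='H' cursor=0
After op 8 (insert('A')): buf='AH' cursor=1
After op 9 (undo): buf='H' cursor=0

Answer: H|0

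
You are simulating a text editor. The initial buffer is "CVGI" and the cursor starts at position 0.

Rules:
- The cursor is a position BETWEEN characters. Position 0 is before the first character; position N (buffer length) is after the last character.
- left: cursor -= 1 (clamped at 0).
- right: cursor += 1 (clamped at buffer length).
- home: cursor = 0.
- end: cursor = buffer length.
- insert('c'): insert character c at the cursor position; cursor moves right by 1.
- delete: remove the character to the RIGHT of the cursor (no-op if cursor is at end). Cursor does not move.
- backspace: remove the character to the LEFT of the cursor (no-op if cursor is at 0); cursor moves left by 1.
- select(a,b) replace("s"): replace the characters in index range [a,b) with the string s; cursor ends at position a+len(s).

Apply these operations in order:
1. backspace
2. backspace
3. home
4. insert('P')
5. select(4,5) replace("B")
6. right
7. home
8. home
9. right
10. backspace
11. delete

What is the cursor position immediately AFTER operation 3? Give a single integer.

After op 1 (backspace): buf='CVGI' cursor=0
After op 2 (backspace): buf='CVGI' cursor=0
After op 3 (home): buf='CVGI' cursor=0

Answer: 0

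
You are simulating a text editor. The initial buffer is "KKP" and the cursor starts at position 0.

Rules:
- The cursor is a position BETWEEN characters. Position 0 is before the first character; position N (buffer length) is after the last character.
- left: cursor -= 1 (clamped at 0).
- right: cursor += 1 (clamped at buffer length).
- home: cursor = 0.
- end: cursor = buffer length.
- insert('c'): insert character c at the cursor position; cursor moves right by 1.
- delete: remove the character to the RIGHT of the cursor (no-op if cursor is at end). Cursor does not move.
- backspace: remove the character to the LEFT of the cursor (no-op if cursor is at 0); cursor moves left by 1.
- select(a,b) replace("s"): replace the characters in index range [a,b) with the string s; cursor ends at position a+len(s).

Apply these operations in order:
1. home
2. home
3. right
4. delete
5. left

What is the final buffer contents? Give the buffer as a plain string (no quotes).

Answer: KP

Derivation:
After op 1 (home): buf='KKP' cursor=0
After op 2 (home): buf='KKP' cursor=0
After op 3 (right): buf='KKP' cursor=1
After op 4 (delete): buf='KP' cursor=1
After op 5 (left): buf='KP' cursor=0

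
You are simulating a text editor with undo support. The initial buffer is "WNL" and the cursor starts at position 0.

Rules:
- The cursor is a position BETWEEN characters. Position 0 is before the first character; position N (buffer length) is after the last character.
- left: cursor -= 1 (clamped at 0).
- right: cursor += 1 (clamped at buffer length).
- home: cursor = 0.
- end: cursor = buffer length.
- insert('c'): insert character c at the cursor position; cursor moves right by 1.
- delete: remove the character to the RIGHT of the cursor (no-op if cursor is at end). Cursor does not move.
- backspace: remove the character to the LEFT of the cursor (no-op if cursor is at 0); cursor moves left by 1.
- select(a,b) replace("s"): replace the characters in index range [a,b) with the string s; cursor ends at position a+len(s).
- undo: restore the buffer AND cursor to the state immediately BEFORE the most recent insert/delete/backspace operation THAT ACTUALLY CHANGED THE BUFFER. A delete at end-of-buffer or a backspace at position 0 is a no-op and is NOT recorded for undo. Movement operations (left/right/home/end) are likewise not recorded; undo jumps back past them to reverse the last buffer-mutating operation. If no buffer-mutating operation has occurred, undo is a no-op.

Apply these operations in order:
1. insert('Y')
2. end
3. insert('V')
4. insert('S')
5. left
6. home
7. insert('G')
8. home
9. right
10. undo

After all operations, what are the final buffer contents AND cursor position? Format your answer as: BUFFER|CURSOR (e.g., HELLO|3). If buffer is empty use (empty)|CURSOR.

Answer: YWNLVS|0

Derivation:
After op 1 (insert('Y')): buf='YWNL' cursor=1
After op 2 (end): buf='YWNL' cursor=4
After op 3 (insert('V')): buf='YWNLV' cursor=5
After op 4 (insert('S')): buf='YWNLVS' cursor=6
After op 5 (left): buf='YWNLVS' cursor=5
After op 6 (home): buf='YWNLVS' cursor=0
After op 7 (insert('G')): buf='GYWNLVS' cursor=1
After op 8 (home): buf='GYWNLVS' cursor=0
After op 9 (right): buf='GYWNLVS' cursor=1
After op 10 (undo): buf='YWNLVS' cursor=0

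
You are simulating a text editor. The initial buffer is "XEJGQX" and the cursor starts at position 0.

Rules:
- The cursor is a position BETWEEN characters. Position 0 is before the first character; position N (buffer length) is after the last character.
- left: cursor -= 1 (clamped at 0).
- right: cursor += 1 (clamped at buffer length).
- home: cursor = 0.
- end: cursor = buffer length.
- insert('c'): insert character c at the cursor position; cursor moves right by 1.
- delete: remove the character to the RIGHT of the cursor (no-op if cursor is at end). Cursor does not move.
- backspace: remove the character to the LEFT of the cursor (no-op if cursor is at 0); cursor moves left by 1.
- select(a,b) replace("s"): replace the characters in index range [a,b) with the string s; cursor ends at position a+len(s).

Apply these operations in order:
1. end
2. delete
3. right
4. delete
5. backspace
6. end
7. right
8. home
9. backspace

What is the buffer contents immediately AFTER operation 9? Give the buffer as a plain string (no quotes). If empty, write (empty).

Answer: XEJGQ

Derivation:
After op 1 (end): buf='XEJGQX' cursor=6
After op 2 (delete): buf='XEJGQX' cursor=6
After op 3 (right): buf='XEJGQX' cursor=6
After op 4 (delete): buf='XEJGQX' cursor=6
After op 5 (backspace): buf='XEJGQ' cursor=5
After op 6 (end): buf='XEJGQ' cursor=5
After op 7 (right): buf='XEJGQ' cursor=5
After op 8 (home): buf='XEJGQ' cursor=0
After op 9 (backspace): buf='XEJGQ' cursor=0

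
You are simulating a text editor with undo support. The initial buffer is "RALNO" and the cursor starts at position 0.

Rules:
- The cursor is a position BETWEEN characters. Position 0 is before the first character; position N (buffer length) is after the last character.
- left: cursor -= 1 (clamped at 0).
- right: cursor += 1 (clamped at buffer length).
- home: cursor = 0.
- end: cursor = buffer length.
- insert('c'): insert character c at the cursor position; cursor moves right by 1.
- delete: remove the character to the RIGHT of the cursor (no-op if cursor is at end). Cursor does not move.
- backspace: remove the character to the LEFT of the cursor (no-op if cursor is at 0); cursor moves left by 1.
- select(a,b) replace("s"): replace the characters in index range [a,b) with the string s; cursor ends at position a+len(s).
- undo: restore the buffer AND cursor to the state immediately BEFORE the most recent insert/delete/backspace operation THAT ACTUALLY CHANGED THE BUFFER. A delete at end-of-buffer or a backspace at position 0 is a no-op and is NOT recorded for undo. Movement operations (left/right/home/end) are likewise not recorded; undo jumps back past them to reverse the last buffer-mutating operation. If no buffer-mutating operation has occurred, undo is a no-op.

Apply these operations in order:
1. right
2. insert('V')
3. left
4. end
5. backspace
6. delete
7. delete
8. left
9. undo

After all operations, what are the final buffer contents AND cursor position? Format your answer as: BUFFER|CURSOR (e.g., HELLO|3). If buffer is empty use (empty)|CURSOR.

Answer: RVALNO|6

Derivation:
After op 1 (right): buf='RALNO' cursor=1
After op 2 (insert('V')): buf='RVALNO' cursor=2
After op 3 (left): buf='RVALNO' cursor=1
After op 4 (end): buf='RVALNO' cursor=6
After op 5 (backspace): buf='RVALN' cursor=5
After op 6 (delete): buf='RVALN' cursor=5
After op 7 (delete): buf='RVALN' cursor=5
After op 8 (left): buf='RVALN' cursor=4
After op 9 (undo): buf='RVALNO' cursor=6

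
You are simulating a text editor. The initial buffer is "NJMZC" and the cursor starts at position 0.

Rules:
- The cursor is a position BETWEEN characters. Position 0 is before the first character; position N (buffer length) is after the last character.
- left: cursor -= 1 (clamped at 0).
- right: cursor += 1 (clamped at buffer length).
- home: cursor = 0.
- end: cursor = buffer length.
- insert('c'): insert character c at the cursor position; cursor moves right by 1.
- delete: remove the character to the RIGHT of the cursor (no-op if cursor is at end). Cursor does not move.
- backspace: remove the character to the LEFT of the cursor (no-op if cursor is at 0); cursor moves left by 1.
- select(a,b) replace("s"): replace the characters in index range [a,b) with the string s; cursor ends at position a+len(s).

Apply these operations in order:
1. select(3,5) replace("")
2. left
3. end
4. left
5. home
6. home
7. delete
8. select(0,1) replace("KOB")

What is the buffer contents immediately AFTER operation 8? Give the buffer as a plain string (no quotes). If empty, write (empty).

After op 1 (select(3,5) replace("")): buf='NJM' cursor=3
After op 2 (left): buf='NJM' cursor=2
After op 3 (end): buf='NJM' cursor=3
After op 4 (left): buf='NJM' cursor=2
After op 5 (home): buf='NJM' cursor=0
After op 6 (home): buf='NJM' cursor=0
After op 7 (delete): buf='JM' cursor=0
After op 8 (select(0,1) replace("KOB")): buf='KOBM' cursor=3

Answer: KOBM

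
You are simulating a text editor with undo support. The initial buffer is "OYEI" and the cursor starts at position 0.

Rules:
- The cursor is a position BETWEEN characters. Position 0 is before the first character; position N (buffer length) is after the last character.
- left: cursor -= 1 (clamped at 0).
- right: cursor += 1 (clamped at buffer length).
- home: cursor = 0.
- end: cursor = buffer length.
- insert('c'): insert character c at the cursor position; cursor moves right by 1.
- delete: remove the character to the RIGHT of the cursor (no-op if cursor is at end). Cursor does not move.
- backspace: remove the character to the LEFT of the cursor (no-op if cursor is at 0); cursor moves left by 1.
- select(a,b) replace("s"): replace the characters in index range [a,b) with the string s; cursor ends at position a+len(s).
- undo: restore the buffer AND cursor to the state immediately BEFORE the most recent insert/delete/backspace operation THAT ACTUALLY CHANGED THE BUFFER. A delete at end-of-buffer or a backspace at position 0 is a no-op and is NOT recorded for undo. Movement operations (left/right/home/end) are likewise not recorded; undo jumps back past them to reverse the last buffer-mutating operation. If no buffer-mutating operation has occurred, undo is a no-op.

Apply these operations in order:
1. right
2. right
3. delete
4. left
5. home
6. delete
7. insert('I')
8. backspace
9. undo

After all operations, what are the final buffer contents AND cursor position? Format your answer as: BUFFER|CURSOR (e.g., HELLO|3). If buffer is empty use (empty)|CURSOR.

Answer: IYI|1

Derivation:
After op 1 (right): buf='OYEI' cursor=1
After op 2 (right): buf='OYEI' cursor=2
After op 3 (delete): buf='OYI' cursor=2
After op 4 (left): buf='OYI' cursor=1
After op 5 (home): buf='OYI' cursor=0
After op 6 (delete): buf='YI' cursor=0
After op 7 (insert('I')): buf='IYI' cursor=1
After op 8 (backspace): buf='YI' cursor=0
After op 9 (undo): buf='IYI' cursor=1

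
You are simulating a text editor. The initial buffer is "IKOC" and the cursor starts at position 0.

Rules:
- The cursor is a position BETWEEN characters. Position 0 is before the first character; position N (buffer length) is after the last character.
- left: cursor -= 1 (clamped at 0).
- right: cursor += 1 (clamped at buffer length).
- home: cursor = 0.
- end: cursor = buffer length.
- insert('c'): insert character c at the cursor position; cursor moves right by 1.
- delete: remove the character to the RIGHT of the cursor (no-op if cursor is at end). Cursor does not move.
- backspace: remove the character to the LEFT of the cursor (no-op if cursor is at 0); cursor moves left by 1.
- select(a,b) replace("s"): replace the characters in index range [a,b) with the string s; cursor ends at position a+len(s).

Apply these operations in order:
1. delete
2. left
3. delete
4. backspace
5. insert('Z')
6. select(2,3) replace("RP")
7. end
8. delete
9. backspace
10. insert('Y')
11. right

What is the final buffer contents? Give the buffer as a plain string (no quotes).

After op 1 (delete): buf='KOC' cursor=0
After op 2 (left): buf='KOC' cursor=0
After op 3 (delete): buf='OC' cursor=0
After op 4 (backspace): buf='OC' cursor=0
After op 5 (insert('Z')): buf='ZOC' cursor=1
After op 6 (select(2,3) replace("RP")): buf='ZORP' cursor=4
After op 7 (end): buf='ZORP' cursor=4
After op 8 (delete): buf='ZORP' cursor=4
After op 9 (backspace): buf='ZOR' cursor=3
After op 10 (insert('Y')): buf='ZORY' cursor=4
After op 11 (right): buf='ZORY' cursor=4

Answer: ZORY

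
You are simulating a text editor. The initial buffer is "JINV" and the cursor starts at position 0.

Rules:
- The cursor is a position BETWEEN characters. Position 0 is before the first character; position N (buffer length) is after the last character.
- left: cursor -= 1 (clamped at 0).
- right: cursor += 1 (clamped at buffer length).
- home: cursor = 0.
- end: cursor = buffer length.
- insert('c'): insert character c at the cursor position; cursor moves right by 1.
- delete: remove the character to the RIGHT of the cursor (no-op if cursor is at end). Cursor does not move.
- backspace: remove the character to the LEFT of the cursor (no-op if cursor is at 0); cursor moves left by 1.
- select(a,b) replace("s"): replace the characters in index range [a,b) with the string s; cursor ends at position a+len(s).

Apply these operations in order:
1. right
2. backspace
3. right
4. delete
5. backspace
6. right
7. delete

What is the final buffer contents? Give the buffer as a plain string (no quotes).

After op 1 (right): buf='JINV' cursor=1
After op 2 (backspace): buf='INV' cursor=0
After op 3 (right): buf='INV' cursor=1
After op 4 (delete): buf='IV' cursor=1
After op 5 (backspace): buf='V' cursor=0
After op 6 (right): buf='V' cursor=1
After op 7 (delete): buf='V' cursor=1

Answer: V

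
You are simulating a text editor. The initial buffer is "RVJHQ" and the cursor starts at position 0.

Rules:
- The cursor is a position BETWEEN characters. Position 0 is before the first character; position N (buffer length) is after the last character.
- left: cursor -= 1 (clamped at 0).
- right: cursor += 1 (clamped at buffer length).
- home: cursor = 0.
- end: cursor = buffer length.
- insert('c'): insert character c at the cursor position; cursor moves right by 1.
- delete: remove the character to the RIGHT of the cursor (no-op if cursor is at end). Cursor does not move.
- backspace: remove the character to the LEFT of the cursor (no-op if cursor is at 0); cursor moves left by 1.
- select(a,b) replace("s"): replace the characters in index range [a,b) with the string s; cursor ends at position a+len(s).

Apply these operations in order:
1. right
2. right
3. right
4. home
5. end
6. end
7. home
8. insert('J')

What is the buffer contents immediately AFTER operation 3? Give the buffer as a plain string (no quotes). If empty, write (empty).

Answer: RVJHQ

Derivation:
After op 1 (right): buf='RVJHQ' cursor=1
After op 2 (right): buf='RVJHQ' cursor=2
After op 3 (right): buf='RVJHQ' cursor=3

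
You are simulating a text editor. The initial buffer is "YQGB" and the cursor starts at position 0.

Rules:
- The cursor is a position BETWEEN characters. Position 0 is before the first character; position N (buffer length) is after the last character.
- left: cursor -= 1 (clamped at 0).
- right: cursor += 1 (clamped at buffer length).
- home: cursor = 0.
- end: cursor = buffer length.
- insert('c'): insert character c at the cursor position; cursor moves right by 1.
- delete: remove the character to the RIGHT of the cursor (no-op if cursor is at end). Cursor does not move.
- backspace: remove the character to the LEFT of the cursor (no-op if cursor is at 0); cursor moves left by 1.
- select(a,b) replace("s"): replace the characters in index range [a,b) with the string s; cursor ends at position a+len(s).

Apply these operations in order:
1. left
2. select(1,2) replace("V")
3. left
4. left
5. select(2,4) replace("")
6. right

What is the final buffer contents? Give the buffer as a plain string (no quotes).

Answer: YV

Derivation:
After op 1 (left): buf='YQGB' cursor=0
After op 2 (select(1,2) replace("V")): buf='YVGB' cursor=2
After op 3 (left): buf='YVGB' cursor=1
After op 4 (left): buf='YVGB' cursor=0
After op 5 (select(2,4) replace("")): buf='YV' cursor=2
After op 6 (right): buf='YV' cursor=2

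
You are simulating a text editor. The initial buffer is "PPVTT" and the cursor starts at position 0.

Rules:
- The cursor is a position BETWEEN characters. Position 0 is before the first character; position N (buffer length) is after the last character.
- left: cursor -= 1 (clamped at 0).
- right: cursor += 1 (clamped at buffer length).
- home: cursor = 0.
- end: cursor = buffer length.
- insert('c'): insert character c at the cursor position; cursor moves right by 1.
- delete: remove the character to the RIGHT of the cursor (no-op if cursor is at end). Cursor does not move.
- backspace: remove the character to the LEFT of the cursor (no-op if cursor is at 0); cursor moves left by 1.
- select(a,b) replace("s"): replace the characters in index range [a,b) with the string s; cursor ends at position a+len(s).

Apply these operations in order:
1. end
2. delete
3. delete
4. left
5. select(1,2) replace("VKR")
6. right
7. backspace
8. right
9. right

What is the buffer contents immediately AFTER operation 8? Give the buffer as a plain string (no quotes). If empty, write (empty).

Answer: PVKRTT

Derivation:
After op 1 (end): buf='PPVTT' cursor=5
After op 2 (delete): buf='PPVTT' cursor=5
After op 3 (delete): buf='PPVTT' cursor=5
After op 4 (left): buf='PPVTT' cursor=4
After op 5 (select(1,2) replace("VKR")): buf='PVKRVTT' cursor=4
After op 6 (right): buf='PVKRVTT' cursor=5
After op 7 (backspace): buf='PVKRTT' cursor=4
After op 8 (right): buf='PVKRTT' cursor=5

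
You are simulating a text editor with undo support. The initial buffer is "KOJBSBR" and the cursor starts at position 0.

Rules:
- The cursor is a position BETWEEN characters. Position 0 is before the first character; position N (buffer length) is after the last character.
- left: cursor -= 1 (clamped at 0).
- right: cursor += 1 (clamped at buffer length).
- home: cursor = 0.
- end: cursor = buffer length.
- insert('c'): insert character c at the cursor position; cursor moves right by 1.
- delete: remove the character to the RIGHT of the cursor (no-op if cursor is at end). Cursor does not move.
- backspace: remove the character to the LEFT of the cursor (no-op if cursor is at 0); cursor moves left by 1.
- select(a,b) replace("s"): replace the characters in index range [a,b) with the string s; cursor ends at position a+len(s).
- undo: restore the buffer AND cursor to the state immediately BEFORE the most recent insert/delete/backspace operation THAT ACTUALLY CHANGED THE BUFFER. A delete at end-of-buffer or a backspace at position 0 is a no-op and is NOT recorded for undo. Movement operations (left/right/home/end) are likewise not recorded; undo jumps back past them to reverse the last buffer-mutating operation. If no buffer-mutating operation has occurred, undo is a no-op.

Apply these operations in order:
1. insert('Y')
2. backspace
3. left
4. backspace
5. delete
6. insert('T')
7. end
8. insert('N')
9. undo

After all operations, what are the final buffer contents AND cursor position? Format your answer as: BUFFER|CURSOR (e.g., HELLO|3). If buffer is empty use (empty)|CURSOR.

After op 1 (insert('Y')): buf='YKOJBSBR' cursor=1
After op 2 (backspace): buf='KOJBSBR' cursor=0
After op 3 (left): buf='KOJBSBR' cursor=0
After op 4 (backspace): buf='KOJBSBR' cursor=0
After op 5 (delete): buf='OJBSBR' cursor=0
After op 6 (insert('T')): buf='TOJBSBR' cursor=1
After op 7 (end): buf='TOJBSBR' cursor=7
After op 8 (insert('N')): buf='TOJBSBRN' cursor=8
After op 9 (undo): buf='TOJBSBR' cursor=7

Answer: TOJBSBR|7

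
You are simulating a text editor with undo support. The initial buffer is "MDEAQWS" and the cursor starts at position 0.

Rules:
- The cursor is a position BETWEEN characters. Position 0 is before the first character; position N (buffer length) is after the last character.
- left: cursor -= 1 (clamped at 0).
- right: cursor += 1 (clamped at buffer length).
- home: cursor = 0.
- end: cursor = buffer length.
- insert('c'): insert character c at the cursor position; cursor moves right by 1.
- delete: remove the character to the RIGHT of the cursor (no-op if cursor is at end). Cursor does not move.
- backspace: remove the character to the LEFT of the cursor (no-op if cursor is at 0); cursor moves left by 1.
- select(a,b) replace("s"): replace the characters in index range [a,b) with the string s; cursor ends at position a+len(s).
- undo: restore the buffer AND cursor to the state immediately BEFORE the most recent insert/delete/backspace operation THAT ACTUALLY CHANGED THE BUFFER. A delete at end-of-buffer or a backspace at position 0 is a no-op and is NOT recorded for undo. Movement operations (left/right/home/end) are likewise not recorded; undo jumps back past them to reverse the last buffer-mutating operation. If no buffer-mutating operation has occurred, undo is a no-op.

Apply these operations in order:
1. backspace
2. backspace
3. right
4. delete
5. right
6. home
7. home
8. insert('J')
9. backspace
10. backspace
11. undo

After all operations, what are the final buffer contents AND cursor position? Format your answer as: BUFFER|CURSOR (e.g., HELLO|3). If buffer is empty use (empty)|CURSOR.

Answer: JMEAQWS|1

Derivation:
After op 1 (backspace): buf='MDEAQWS' cursor=0
After op 2 (backspace): buf='MDEAQWS' cursor=0
After op 3 (right): buf='MDEAQWS' cursor=1
After op 4 (delete): buf='MEAQWS' cursor=1
After op 5 (right): buf='MEAQWS' cursor=2
After op 6 (home): buf='MEAQWS' cursor=0
After op 7 (home): buf='MEAQWS' cursor=0
After op 8 (insert('J')): buf='JMEAQWS' cursor=1
After op 9 (backspace): buf='MEAQWS' cursor=0
After op 10 (backspace): buf='MEAQWS' cursor=0
After op 11 (undo): buf='JMEAQWS' cursor=1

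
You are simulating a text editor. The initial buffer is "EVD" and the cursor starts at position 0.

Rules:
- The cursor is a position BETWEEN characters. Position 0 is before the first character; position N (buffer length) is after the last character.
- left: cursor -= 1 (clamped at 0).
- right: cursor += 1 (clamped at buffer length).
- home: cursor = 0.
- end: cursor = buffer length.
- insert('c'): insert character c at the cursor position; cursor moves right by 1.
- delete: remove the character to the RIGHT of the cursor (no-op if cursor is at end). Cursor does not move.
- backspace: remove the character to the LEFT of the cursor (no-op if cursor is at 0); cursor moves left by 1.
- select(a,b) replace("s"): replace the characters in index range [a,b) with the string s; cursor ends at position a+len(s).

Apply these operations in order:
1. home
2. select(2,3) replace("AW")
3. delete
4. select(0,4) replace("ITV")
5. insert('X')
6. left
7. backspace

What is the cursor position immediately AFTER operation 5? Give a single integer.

Answer: 4

Derivation:
After op 1 (home): buf='EVD' cursor=0
After op 2 (select(2,3) replace("AW")): buf='EVAW' cursor=4
After op 3 (delete): buf='EVAW' cursor=4
After op 4 (select(0,4) replace("ITV")): buf='ITV' cursor=3
After op 5 (insert('X')): buf='ITVX' cursor=4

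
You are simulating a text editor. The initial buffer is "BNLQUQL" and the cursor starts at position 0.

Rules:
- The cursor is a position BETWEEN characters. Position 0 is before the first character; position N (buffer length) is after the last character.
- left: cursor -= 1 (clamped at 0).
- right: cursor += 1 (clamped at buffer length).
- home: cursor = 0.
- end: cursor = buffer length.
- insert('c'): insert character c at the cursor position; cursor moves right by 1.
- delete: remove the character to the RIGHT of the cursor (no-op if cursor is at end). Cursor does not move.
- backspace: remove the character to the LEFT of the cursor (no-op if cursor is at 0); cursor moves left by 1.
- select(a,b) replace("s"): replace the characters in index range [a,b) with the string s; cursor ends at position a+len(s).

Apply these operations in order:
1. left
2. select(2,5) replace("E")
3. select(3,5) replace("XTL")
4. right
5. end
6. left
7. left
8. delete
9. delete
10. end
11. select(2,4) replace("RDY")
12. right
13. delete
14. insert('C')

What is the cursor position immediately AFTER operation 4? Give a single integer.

After op 1 (left): buf='BNLQUQL' cursor=0
After op 2 (select(2,5) replace("E")): buf='BNEQL' cursor=3
After op 3 (select(3,5) replace("XTL")): buf='BNEXTL' cursor=6
After op 4 (right): buf='BNEXTL' cursor=6

Answer: 6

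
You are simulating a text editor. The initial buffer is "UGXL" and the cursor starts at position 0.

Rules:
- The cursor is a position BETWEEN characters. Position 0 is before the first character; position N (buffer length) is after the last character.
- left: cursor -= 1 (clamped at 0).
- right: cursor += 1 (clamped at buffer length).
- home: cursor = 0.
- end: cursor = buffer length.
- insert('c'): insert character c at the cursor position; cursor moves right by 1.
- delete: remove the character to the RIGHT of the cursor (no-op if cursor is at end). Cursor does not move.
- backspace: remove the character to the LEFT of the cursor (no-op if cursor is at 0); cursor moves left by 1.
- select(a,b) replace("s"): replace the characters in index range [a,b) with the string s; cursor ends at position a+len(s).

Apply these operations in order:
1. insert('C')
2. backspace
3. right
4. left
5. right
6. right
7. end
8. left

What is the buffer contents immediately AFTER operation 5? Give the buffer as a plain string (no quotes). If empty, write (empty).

Answer: UGXL

Derivation:
After op 1 (insert('C')): buf='CUGXL' cursor=1
After op 2 (backspace): buf='UGXL' cursor=0
After op 3 (right): buf='UGXL' cursor=1
After op 4 (left): buf='UGXL' cursor=0
After op 5 (right): buf='UGXL' cursor=1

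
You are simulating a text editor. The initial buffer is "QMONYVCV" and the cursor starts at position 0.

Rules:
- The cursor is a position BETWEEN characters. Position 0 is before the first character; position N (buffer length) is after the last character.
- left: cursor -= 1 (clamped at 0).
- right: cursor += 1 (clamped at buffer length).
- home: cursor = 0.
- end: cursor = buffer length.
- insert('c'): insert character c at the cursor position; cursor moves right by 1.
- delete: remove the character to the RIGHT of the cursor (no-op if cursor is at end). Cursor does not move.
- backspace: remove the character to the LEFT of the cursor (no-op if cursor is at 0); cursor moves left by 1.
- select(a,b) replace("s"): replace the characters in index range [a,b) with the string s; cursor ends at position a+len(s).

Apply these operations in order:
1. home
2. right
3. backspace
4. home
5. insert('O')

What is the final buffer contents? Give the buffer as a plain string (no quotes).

Answer: OMONYVCV

Derivation:
After op 1 (home): buf='QMONYVCV' cursor=0
After op 2 (right): buf='QMONYVCV' cursor=1
After op 3 (backspace): buf='MONYVCV' cursor=0
After op 4 (home): buf='MONYVCV' cursor=0
After op 5 (insert('O')): buf='OMONYVCV' cursor=1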